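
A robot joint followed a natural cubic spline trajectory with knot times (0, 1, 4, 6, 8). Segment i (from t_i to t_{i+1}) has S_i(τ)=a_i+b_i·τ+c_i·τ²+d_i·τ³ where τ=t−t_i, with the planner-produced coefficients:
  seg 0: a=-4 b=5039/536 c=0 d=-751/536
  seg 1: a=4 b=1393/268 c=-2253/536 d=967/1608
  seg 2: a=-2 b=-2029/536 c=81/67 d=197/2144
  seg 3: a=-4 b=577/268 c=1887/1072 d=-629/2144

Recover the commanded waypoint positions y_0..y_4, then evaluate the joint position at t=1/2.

y_0 = S_0(0) = a_0 = -4
y_1 = S_1(0) = a_1 = 4
y_2 = S_2(0) = a_2 = -2
y_3 = S_3(0) = a_3 = -4
y_4 = S_3(2) = 5
t_q=1/2 is in segment 0 (τ=1/2); S_0(τ)=2253/4288

y_0=-4 y_1=4 y_2=-2 y_3=-4 y_4=5
S(1/2) = 2253/4288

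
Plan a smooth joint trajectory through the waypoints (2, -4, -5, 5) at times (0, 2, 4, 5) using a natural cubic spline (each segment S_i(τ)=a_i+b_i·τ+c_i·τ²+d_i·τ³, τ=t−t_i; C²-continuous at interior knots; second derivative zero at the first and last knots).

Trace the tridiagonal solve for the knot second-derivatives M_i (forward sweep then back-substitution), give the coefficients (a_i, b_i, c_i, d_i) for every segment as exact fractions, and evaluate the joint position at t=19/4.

  seg 0: a=2 b=-30/11 c=0 d=-3/44
  seg 1: a=-4 b=-39/11 c=-9/22 d=85/88
  seg 2: a=-5 b=141/22 c=237/44 d=-79/44
S(19/4) = 5855/2816

Δ: Δ0=-3, Δ1=-1/2, Δ2=10
row 1: diag=8, rhs=15; c'=1/4, d'=15/8
row 2: denom=6−2·1/4=11/2; d'=(63−2·15/8)/(11/2)=237/22
back: M2=237/22
back: M1=15/8−1/4·237/22=-9/11
M: M0=0, M1=-9/11, M2=237/22, M3=0
seg 0: a=2, c=M0/2=0, d=(M1−M0)/(6·2)=-3/44, b=Δ0−h0·(2M0+M1)/6=-30/11
seg 1: a=-4, c=M1/2=-9/22, d=(M2−M1)/(6·2)=85/88, b=Δ1−h1·(2M1+M2)/6=-39/11
seg 2: a=-5, c=M2/2=237/44, d=(M3−M2)/(6·1)=-79/44, b=Δ2−h2·(2M2+M3)/6=141/22
t_q=19/4 → seg 2, τ=3/4; S=-5+141/22·τ+237/44·τ²+-79/44·τ³=5855/2816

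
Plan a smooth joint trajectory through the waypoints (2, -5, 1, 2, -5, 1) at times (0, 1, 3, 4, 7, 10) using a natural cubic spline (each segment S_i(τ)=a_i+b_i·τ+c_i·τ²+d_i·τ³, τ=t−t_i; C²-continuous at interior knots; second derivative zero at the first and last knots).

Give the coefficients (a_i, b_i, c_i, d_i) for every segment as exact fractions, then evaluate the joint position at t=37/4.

Δ: Δ0=-7, Δ1=3, Δ2=1, Δ3=-7/3, Δ4=2
row 1: diag=6, rhs=60; c'=1/3, d'=10
row 2: denom=6−2·1/3=16/3; d'=(-12−2·10)/(16/3)=-6
row 3: denom=8−1·3/16=125/16; d'=(-20−1·-6)/(125/16)=-224/125
row 4: denom=12−3·48/125=1356/125; d'=(26−3·-224/125)/(1356/125)=1961/678
back: M4=1961/678
back: M3=-224/125−48/125·1961/678=-328/113
back: M2=-6−3/16·-328/113=-1233/226
back: M1=10−1/3·-1233/226=2671/226
M: M0=0, M1=2671/226, M2=-1233/226, M3=-328/113, M4=1961/678, M5=0
seg 0: a=2, c=M0/2=0, d=(M1−M0)/(6·1)=2671/1356, b=Δ0−h0·(2M0+M1)/6=-12163/1356
seg 1: a=-5, c=M1/2=2671/452, d=(M2−M1)/(6·2)=-488/339, b=Δ1−h1·(2M1+M2)/6=-2075/678
seg 2: a=1, c=M2/2=-1233/452, d=(M3−M2)/(6·1)=577/1356, b=Δ2−h2·(2M2+M3)/6=2239/678
seg 3: a=2, c=M3/2=-164/113, d=(M4−M3)/(6·3)=3929/12204, b=Δ3−h3·(2M3+M4)/6=-1189/1356
seg 4: a=-5, c=M4/2=1961/1356, d=(M5−M4)/(6·3)=-1961/12204, b=Δ4−h4·(2M4+M5)/6=-605/678
t_q=37/4 → seg 4, τ=9/4; S=-5+-605/678·τ+1961/1356·τ²+-1961/12204·τ³=-43879/28928

  seg 0: a=2 b=-12163/1356 c=0 d=2671/1356
  seg 1: a=-5 b=-2075/678 c=2671/452 d=-488/339
  seg 2: a=1 b=2239/678 c=-1233/452 d=577/1356
  seg 3: a=2 b=-1189/1356 c=-164/113 d=3929/12204
  seg 4: a=-5 b=-605/678 c=1961/1356 d=-1961/12204
S(37/4) = -43879/28928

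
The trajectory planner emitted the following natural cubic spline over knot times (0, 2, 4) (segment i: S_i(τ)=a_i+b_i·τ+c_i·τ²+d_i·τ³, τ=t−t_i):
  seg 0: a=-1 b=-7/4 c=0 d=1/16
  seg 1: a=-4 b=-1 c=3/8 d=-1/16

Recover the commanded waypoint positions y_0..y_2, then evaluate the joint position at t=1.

y_0=-1 y_1=-4 y_2=-5
S(1) = -43/16

y_0 = S_0(0) = a_0 = -1
y_1 = S_1(0) = a_1 = -4
y_2 = S_1(2) = -5
t_q=1 is in segment 0 (τ=1); S_0(τ)=-43/16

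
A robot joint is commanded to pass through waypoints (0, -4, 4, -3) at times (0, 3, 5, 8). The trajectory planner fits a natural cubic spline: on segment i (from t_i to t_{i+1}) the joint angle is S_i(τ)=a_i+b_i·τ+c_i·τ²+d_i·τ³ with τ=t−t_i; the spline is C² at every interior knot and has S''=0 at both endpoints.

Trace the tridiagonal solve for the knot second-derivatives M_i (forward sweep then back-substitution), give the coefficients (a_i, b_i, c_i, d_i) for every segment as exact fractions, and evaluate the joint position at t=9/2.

  seg 0: a=0 b=-163/48 c=0 d=11/48
  seg 1: a=-4 b=67/24 c=33/16 d=-35/48
  seg 2: a=4 b=55/24 c=-37/16 d=37/144
S(9/2) = 303/128

Δ: Δ0=-4/3, Δ1=4, Δ2=-7/3
row 1: diag=10, rhs=32; c'=1/5, d'=16/5
row 2: denom=10−2·1/5=48/5; d'=(-38−2·16/5)/(48/5)=-37/8
back: M2=-37/8
back: M1=16/5−1/5·-37/8=33/8
M: M0=0, M1=33/8, M2=-37/8, M3=0
seg 0: a=0, c=M0/2=0, d=(M1−M0)/(6·3)=11/48, b=Δ0−h0·(2M0+M1)/6=-163/48
seg 1: a=-4, c=M1/2=33/16, d=(M2−M1)/(6·2)=-35/48, b=Δ1−h1·(2M1+M2)/6=67/24
seg 2: a=4, c=M2/2=-37/16, d=(M3−M2)/(6·3)=37/144, b=Δ2−h2·(2M2+M3)/6=55/24
t_q=9/2 → seg 1, τ=3/2; S=-4+67/24·τ+33/16·τ²+-35/48·τ³=303/128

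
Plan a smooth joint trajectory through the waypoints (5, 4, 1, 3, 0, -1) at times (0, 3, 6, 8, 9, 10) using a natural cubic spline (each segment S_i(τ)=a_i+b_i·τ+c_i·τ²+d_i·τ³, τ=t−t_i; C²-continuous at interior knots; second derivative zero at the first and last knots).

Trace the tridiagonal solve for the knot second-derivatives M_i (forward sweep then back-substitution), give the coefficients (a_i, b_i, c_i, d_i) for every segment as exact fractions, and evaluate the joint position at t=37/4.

Δ: Δ0=-1/3, Δ1=-1, Δ2=1, Δ3=-3, Δ4=-1
row 1: diag=12, rhs=-4; c'=1/4, d'=-1/3
row 2: denom=10−3·1/4=37/4; d'=(12−3·-1/3)/(37/4)=52/37
row 3: denom=6−2·8/37=206/37; d'=(-24−2·52/37)/(206/37)=-496/103
row 4: denom=4−1·37/206=787/206; d'=(12−1·-496/103)/(787/206)=3464/787
back: M4=3464/787
back: M3=-496/103−37/206·3464/787=-4412/787
back: M2=52/37−8/37·-4412/787=2060/787
back: M1=-1/3−1/4·2060/787=-2332/2361
M: M0=0, M1=-2332/2361, M2=2060/787, M3=-4412/787, M4=3464/787, M5=0
seg 0: a=5, c=M0/2=0, d=(M1−M0)/(6·3)=-1166/21249, b=Δ0−h0·(2M0+M1)/6=379/2361
seg 1: a=4, c=M1/2=-1166/2361, d=(M2−M1)/(6·3)=4256/21249, b=Δ1−h1·(2M1+M2)/6=-3119/2361
seg 2: a=1, c=M2/2=1030/787, d=(M3−M2)/(6·2)=-1618/2361, b=Δ2−h2·(2M2+M3)/6=2653/2361
seg 3: a=3, c=M3/2=-2206/787, d=(M4−M3)/(6·1)=3938/2361, b=Δ3−h3·(2M3+M4)/6=-4403/2361
seg 4: a=0, c=M4/2=1732/787, d=(M5−M4)/(6·1)=-1732/2361, b=Δ4−h4·(2M4+M5)/6=-5825/2361
t_q=37/4 → seg 4, τ=1/4; S=0+-5825/2361·τ+1732/787·τ²+-1732/2361·τ³=-6179/12592

  seg 0: a=5 b=379/2361 c=0 d=-1166/21249
  seg 1: a=4 b=-3119/2361 c=-1166/2361 d=4256/21249
  seg 2: a=1 b=2653/2361 c=1030/787 d=-1618/2361
  seg 3: a=3 b=-4403/2361 c=-2206/787 d=3938/2361
  seg 4: a=0 b=-5825/2361 c=1732/787 d=-1732/2361
S(37/4) = -6179/12592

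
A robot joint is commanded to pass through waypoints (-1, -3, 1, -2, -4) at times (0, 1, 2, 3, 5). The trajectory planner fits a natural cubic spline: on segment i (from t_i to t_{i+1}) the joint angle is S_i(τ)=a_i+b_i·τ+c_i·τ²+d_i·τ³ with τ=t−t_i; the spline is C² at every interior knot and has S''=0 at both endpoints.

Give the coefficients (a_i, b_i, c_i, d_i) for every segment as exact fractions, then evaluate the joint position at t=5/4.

  seg 0: a=-1 b=-177/43 c=0 d=91/43
  seg 1: a=-3 b=96/43 c=273/43 d=-197/43
  seg 2: a=1 b=51/43 c=-318/43 d=138/43
  seg 3: a=-2 b=-171/43 c=96/43 d=-16/43
S(5/4) = -5825/2752

Δ: Δ0=-2, Δ1=4, Δ2=-3, Δ3=-1
row 1: diag=4, rhs=36; c'=1/4, d'=9
row 2: denom=4−1·1/4=15/4; d'=(-42−1·9)/(15/4)=-68/5
row 3: denom=6−1·4/15=86/15; d'=(12−1·-68/5)/(86/15)=192/43
back: M3=192/43
back: M2=-68/5−4/15·192/43=-636/43
back: M1=9−1/4·-636/43=546/43
M: M0=0, M1=546/43, M2=-636/43, M3=192/43, M4=0
seg 0: a=-1, c=M0/2=0, d=(M1−M0)/(6·1)=91/43, b=Δ0−h0·(2M0+M1)/6=-177/43
seg 1: a=-3, c=M1/2=273/43, d=(M2−M1)/(6·1)=-197/43, b=Δ1−h1·(2M1+M2)/6=96/43
seg 2: a=1, c=M2/2=-318/43, d=(M3−M2)/(6·1)=138/43, b=Δ2−h2·(2M2+M3)/6=51/43
seg 3: a=-2, c=M3/2=96/43, d=(M4−M3)/(6·2)=-16/43, b=Δ3−h3·(2M3+M4)/6=-171/43
t_q=5/4 → seg 1, τ=1/4; S=-3+96/43·τ+273/43·τ²+-197/43·τ³=-5825/2752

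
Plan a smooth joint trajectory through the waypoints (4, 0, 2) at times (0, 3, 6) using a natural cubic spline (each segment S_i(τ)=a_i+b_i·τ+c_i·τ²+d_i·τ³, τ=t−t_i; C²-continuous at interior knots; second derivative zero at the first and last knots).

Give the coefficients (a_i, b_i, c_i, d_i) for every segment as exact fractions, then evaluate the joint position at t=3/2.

  seg 0: a=4 b=-11/6 c=0 d=1/18
  seg 1: a=0 b=-1/3 c=1/2 d=-1/18
S(3/2) = 23/16

Δ: Δ0=-4/3, Δ1=2/3
row 1: diag=12, rhs=12; c'=1/4, d'=1
back: M1=1
M: M0=0, M1=1, M2=0
seg 0: a=4, c=M0/2=0, d=(M1−M0)/(6·3)=1/18, b=Δ0−h0·(2M0+M1)/6=-11/6
seg 1: a=0, c=M1/2=1/2, d=(M2−M1)/(6·3)=-1/18, b=Δ1−h1·(2M1+M2)/6=-1/3
t_q=3/2 → seg 0, τ=3/2; S=4+-11/6·τ+0·τ²+1/18·τ³=23/16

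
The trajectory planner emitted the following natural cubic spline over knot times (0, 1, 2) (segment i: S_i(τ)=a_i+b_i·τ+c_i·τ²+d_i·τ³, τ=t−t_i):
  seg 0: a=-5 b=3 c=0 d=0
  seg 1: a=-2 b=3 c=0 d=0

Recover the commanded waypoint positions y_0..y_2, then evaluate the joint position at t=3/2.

y_0=-5 y_1=-2 y_2=1
S(3/2) = -1/2

y_0 = S_0(0) = a_0 = -5
y_1 = S_1(0) = a_1 = -2
y_2 = S_1(1) = 1
t_q=3/2 is in segment 1 (τ=1/2); S_1(τ)=-1/2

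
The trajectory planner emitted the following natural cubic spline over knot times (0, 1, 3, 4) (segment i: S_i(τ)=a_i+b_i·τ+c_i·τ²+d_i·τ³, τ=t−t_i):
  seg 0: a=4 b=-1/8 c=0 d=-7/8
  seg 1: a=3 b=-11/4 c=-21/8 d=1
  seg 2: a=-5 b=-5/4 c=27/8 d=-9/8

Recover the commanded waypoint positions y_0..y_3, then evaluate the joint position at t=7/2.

y_0=4 y_1=3 y_2=-5 y_3=-4
S(7/2) = -315/64

y_0 = S_0(0) = a_0 = 4
y_1 = S_1(0) = a_1 = 3
y_2 = S_2(0) = a_2 = -5
y_3 = S_2(1) = -4
t_q=7/2 is in segment 2 (τ=1/2); S_2(τ)=-315/64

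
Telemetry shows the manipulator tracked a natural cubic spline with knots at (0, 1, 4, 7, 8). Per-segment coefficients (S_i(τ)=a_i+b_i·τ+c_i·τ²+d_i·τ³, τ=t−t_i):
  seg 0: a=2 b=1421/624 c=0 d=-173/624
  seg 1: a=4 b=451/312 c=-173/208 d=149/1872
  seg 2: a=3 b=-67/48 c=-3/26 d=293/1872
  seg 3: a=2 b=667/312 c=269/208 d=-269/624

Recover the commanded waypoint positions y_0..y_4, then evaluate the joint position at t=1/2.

y_0 = S_0(0) = a_0 = 2
y_1 = S_1(0) = a_1 = 4
y_2 = S_2(0) = a_2 = 3
y_3 = S_3(0) = a_3 = 2
y_4 = S_3(1) = 5
t_q=1/2 is in segment 0 (τ=1/2); S_0(τ)=5165/1664

y_0=2 y_1=4 y_2=3 y_3=2 y_4=5
S(1/2) = 5165/1664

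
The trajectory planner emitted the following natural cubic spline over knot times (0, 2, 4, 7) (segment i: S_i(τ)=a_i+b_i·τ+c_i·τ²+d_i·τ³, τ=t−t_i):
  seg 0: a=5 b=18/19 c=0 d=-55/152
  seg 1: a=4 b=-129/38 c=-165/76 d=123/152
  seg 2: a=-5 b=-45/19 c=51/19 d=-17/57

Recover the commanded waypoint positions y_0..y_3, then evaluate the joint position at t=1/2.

y_0 = S_0(0) = a_0 = 5
y_1 = S_1(0) = a_1 = 4
y_2 = S_2(0) = a_2 = -5
y_3 = S_2(3) = 4
t_q=1/2 is in segment 0 (τ=1/2); S_0(τ)=6601/1216

y_0=5 y_1=4 y_2=-5 y_3=4
S(1/2) = 6601/1216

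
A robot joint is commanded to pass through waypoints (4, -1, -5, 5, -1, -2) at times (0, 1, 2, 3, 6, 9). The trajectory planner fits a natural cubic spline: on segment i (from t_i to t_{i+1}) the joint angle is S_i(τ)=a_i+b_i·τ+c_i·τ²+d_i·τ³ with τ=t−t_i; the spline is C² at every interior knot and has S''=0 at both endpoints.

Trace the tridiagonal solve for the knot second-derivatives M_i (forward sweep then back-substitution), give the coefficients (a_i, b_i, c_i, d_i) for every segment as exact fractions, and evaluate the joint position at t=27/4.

Δ: Δ0=-5, Δ1=-4, Δ2=10, Δ3=-2, Δ4=-1/3
row 1: diag=4, rhs=6; c'=1/4, d'=3/2
row 2: denom=4−1·1/4=15/4; d'=(84−1·3/2)/(15/4)=22
row 3: denom=8−1·4/15=116/15; d'=(-72−1·22)/(116/15)=-705/58
row 4: denom=12−3·45/116=1257/116; d'=(10−3·-705/58)/(1257/116)=5390/1257
back: M4=5390/1257
back: M3=-705/58−45/116·5390/1257=-5790/419
back: M2=22−4/15·-5790/419=10762/419
back: M1=3/2−1/4·10762/419=-2062/419
M: M0=0, M1=-2062/419, M2=10762/419, M3=-5790/419, M4=5390/1257, M5=0
seg 0: a=4, c=M0/2=0, d=(M1−M0)/(6·1)=-1031/1257, b=Δ0−h0·(2M0+M1)/6=-5254/1257
seg 1: a=-1, c=M1/2=-1031/419, d=(M2−M1)/(6·1)=6412/1257, b=Δ1−h1·(2M1+M2)/6=-8347/1257
seg 2: a=-5, c=M2/2=5381/419, d=(M3−M2)/(6·1)=-8276/1257, b=Δ2−h2·(2M2+M3)/6=4703/1257
seg 3: a=5, c=M3/2=-2895/419, d=(M4−M3)/(6·3)=11380/11313, b=Δ3−h3·(2M3+M4)/6=12161/1257
seg 4: a=-1, c=M4/2=2695/1257, d=(M5−M4)/(6·3)=-2695/11313, b=Δ4−h4·(2M4+M5)/6=-5809/1257
t_q=27/4 → seg 4, τ=3/4; S=-1+-5809/1257·τ+2695/1257·τ²+-2695/11313·τ³=-90115/26816

  seg 0: a=4 b=-5254/1257 c=0 d=-1031/1257
  seg 1: a=-1 b=-8347/1257 c=-1031/419 d=6412/1257
  seg 2: a=-5 b=4703/1257 c=5381/419 d=-8276/1257
  seg 3: a=5 b=12161/1257 c=-2895/419 d=11380/11313
  seg 4: a=-1 b=-5809/1257 c=2695/1257 d=-2695/11313
S(27/4) = -90115/26816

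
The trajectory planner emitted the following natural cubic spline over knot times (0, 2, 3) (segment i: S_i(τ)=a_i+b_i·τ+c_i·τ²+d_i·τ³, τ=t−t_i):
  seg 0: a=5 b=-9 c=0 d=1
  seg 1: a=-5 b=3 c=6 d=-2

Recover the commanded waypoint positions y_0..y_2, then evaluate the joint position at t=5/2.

y_0=5 y_1=-5 y_2=2
S(5/2) = -9/4

y_0 = S_0(0) = a_0 = 5
y_1 = S_1(0) = a_1 = -5
y_2 = S_1(1) = 2
t_q=5/2 is in segment 1 (τ=1/2); S_1(τ)=-9/4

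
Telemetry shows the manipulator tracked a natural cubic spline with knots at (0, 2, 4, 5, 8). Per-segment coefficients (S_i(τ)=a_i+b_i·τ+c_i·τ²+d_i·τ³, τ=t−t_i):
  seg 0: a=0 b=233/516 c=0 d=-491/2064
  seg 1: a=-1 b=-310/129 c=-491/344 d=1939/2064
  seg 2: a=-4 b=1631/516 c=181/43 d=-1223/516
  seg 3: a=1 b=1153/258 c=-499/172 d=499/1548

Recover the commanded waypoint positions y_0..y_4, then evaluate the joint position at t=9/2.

y_0 = S_0(0) = a_0 = 0
y_1 = S_1(0) = a_1 = -1
y_2 = S_2(0) = a_2 = -4
y_3 = S_3(0) = a_3 = 1
y_4 = S_3(3) = -3
t_q=9/2 is in segment 2 (τ=1/2); S_2(τ)=-2289/1376

y_0=0 y_1=-1 y_2=-4 y_3=1 y_4=-3
S(9/2) = -2289/1376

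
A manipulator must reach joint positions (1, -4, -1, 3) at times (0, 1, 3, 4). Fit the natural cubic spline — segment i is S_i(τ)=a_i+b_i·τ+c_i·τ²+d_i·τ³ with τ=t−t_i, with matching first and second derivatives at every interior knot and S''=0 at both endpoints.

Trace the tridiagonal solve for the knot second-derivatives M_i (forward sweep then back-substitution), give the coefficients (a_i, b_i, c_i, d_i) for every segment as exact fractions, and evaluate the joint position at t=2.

Δ: Δ0=-5, Δ1=3/2, Δ2=4
row 1: diag=6, rhs=39; c'=1/3, d'=13/2
row 2: denom=6−2·1/3=16/3; d'=(15−2·13/2)/(16/3)=3/8
back: M2=3/8
back: M1=13/2−1/3·3/8=51/8
M: M0=0, M1=51/8, M2=3/8, M3=0
seg 0: a=1, c=M0/2=0, d=(M1−M0)/(6·1)=17/16, b=Δ0−h0·(2M0+M1)/6=-97/16
seg 1: a=-4, c=M1/2=51/16, d=(M2−M1)/(6·2)=-1/2, b=Δ1−h1·(2M1+M2)/6=-23/8
seg 2: a=-1, c=M2/2=3/16, d=(M3−M2)/(6·1)=-1/16, b=Δ2−h2·(2M2+M3)/6=31/8
t_q=2 → seg 1, τ=1; S=-4+-23/8·τ+51/16·τ²+-1/2·τ³=-67/16

  seg 0: a=1 b=-97/16 c=0 d=17/16
  seg 1: a=-4 b=-23/8 c=51/16 d=-1/2
  seg 2: a=-1 b=31/8 c=3/16 d=-1/16
S(2) = -67/16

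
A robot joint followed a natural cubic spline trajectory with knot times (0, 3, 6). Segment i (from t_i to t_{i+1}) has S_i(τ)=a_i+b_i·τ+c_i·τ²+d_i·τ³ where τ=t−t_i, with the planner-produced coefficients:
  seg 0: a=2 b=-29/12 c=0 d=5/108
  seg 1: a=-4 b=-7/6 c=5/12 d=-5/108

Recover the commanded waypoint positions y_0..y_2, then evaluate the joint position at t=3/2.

y_0=2 y_1=-4 y_2=-5
S(3/2) = -47/32

y_0 = S_0(0) = a_0 = 2
y_1 = S_1(0) = a_1 = -4
y_2 = S_1(3) = -5
t_q=3/2 is in segment 0 (τ=3/2); S_0(τ)=-47/32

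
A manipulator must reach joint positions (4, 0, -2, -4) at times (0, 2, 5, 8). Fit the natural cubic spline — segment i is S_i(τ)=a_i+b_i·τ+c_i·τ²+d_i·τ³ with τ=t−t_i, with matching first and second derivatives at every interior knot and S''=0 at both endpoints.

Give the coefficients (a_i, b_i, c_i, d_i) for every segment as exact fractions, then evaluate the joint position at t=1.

  seg 0: a=4 b=-254/111 c=0 d=8/111
  seg 1: a=0 b=-158/111 c=16/37 d=-20/333
  seg 2: a=-2 b=-50/111 c=-4/37 d=4/333
S(1) = 66/37

Δ: Δ0=-2, Δ1=-2/3, Δ2=-2/3
row 1: diag=10, rhs=8; c'=3/10, d'=4/5
row 2: denom=12−3·3/10=111/10; d'=(0−3·4/5)/(111/10)=-8/37
back: M2=-8/37
back: M1=4/5−3/10·-8/37=32/37
M: M0=0, M1=32/37, M2=-8/37, M3=0
seg 0: a=4, c=M0/2=0, d=(M1−M0)/(6·2)=8/111, b=Δ0−h0·(2M0+M1)/6=-254/111
seg 1: a=0, c=M1/2=16/37, d=(M2−M1)/(6·3)=-20/333, b=Δ1−h1·(2M1+M2)/6=-158/111
seg 2: a=-2, c=M2/2=-4/37, d=(M3−M2)/(6·3)=4/333, b=Δ2−h2·(2M2+M3)/6=-50/111
t_q=1 → seg 0, τ=1; S=4+-254/111·τ+0·τ²+8/111·τ³=66/37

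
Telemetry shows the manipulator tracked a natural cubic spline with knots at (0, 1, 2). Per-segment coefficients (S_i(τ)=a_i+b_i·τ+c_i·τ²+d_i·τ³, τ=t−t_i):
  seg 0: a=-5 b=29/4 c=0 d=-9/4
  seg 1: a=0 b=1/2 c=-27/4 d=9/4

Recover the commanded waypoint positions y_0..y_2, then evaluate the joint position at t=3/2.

y_0 = S_0(0) = a_0 = -5
y_1 = S_1(0) = a_1 = 0
y_2 = S_1(1) = -4
t_q=3/2 is in segment 1 (τ=1/2); S_1(τ)=-37/32

y_0=-5 y_1=0 y_2=-4
S(3/2) = -37/32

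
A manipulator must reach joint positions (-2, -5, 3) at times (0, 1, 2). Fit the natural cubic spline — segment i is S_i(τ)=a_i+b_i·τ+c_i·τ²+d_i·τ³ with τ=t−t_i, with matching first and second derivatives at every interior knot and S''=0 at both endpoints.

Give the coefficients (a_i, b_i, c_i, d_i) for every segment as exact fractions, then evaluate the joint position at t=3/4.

  seg 0: a=-2 b=-23/4 c=0 d=11/4
  seg 1: a=-5 b=5/2 c=33/4 d=-11/4
S(3/4) = -1319/256

Δ: Δ0=-3, Δ1=8
row 1: diag=4, rhs=66; c'=1/4, d'=33/2
back: M1=33/2
M: M0=0, M1=33/2, M2=0
seg 0: a=-2, c=M0/2=0, d=(M1−M0)/(6·1)=11/4, b=Δ0−h0·(2M0+M1)/6=-23/4
seg 1: a=-5, c=M1/2=33/4, d=(M2−M1)/(6·1)=-11/4, b=Δ1−h1·(2M1+M2)/6=5/2
t_q=3/4 → seg 0, τ=3/4; S=-2+-23/4·τ+0·τ²+11/4·τ³=-1319/256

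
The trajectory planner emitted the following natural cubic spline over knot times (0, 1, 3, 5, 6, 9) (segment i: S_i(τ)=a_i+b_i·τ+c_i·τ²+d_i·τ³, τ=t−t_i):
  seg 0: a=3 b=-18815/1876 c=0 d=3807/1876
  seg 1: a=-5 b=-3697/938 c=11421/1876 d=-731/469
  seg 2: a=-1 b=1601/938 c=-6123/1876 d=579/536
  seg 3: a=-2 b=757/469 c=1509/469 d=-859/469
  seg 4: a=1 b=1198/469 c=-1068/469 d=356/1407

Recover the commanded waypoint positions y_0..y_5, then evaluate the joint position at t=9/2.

y_0=3 y_1=-5 y_2=-1 y_3=-2 y_4=1 y_5=-5
S(9/2) = -64165/30016

y_0 = S_0(0) = a_0 = 3
y_1 = S_1(0) = a_1 = -5
y_2 = S_2(0) = a_2 = -1
y_3 = S_3(0) = a_3 = -2
y_4 = S_4(0) = a_4 = 1
y_5 = S_4(3) = -5
t_q=9/2 is in segment 2 (τ=3/2); S_2(τ)=-64165/30016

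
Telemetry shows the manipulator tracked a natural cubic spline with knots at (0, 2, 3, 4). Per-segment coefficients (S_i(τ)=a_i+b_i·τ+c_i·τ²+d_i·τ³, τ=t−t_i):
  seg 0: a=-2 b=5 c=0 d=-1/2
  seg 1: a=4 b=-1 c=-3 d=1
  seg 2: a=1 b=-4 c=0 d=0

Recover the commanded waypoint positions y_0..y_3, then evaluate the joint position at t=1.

y_0 = S_0(0) = a_0 = -2
y_1 = S_1(0) = a_1 = 4
y_2 = S_2(0) = a_2 = 1
y_3 = S_2(1) = -3
t_q=1 is in segment 0 (τ=1); S_0(τ)=5/2

y_0=-2 y_1=4 y_2=1 y_3=-3
S(1) = 5/2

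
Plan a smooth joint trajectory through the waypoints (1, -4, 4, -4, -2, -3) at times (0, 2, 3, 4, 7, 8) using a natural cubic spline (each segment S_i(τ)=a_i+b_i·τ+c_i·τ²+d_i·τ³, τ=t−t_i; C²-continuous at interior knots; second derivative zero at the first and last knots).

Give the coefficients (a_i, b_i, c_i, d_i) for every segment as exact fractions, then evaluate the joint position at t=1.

Δ: Δ0=-5/2, Δ1=8, Δ2=-8, Δ3=2/3, Δ4=-1
row 1: diag=6, rhs=63; c'=1/6, d'=21/2
row 2: denom=4−1·1/6=23/6; d'=(-96−1·21/2)/(23/6)=-639/23
row 3: denom=8−1·6/23=178/23; d'=(52−1·-639/23)/(178/23)=1835/178
row 4: denom=8−3·69/178=1217/178; d'=(-10−3·1835/178)/(1217/178)=-7285/1217
back: M4=-7285/1217
back: M3=1835/178−69/178·-7285/1217=15370/1217
back: M2=-639/23−6/23·15370/1217=-37821/1217
back: M1=21/2−1/6·-37821/1217=19082/1217
M: M0=0, M1=19082/1217, M2=-37821/1217, M3=15370/1217, M4=-7285/1217, M5=0
seg 0: a=1, c=M0/2=0, d=(M1−M0)/(6·2)=9541/7302, b=Δ0−h0·(2M0+M1)/6=-56419/7302
seg 1: a=-4, c=M1/2=9541/1217, d=(M2−M1)/(6·1)=-56903/7302, b=Δ1−h1·(2M1+M2)/6=58073/7302
seg 2: a=4, c=M2/2=-37821/2434, d=(M3−M2)/(6·1)=53191/7302, b=Δ2−h2·(2M2+M3)/6=928/3651
seg 3: a=-4, c=M3/2=7685/1217, d=(M4−M3)/(6·3)=-22655/21906, b=Δ3−h3·(2M3+M4)/6=-65497/7302
seg 4: a=-2, c=M4/2=-7285/2434, d=(M5−M4)/(6·1)=7285/7302, b=Δ4−h4·(2M4+M5)/6=3634/3651
t_q=1 → seg 0, τ=1; S=1+-56419/7302·τ+0·τ²+9541/7302·τ³=-6596/1217

  seg 0: a=1 b=-56419/7302 c=0 d=9541/7302
  seg 1: a=-4 b=58073/7302 c=9541/1217 d=-56903/7302
  seg 2: a=4 b=928/3651 c=-37821/2434 d=53191/7302
  seg 3: a=-4 b=-65497/7302 c=7685/1217 d=-22655/21906
  seg 4: a=-2 b=3634/3651 c=-7285/2434 d=7285/7302
S(1) = -6596/1217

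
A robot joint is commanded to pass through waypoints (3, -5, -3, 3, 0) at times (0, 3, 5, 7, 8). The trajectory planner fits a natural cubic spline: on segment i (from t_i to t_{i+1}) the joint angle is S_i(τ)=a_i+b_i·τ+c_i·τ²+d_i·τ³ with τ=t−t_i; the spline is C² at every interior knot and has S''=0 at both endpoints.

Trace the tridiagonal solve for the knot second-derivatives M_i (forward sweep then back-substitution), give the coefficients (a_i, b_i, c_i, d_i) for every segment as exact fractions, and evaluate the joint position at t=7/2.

  seg 0: a=3 b=-1087/312 c=0 d=85/936
  seg 1: a=-5 b=-161/156 c=85/104 d=31/312
  seg 2: a=-3 b=535/156 c=147/104 d=-127/156
  seg 3: a=3 b=-107/156 c=-361/104 d=361/312
S(7/2) = -4409/832

Δ: Δ0=-8/3, Δ1=1, Δ2=3, Δ3=-3
row 1: diag=10, rhs=22; c'=1/5, d'=11/5
row 2: denom=8−2·1/5=38/5; d'=(12−2·11/5)/(38/5)=1
row 3: denom=6−2·5/19=104/19; d'=(-36−2·1)/(104/19)=-361/52
back: M3=-361/52
back: M2=1−5/19·-361/52=147/52
back: M1=11/5−1/5·147/52=85/52
M: M0=0, M1=85/52, M2=147/52, M3=-361/52, M4=0
seg 0: a=3, c=M0/2=0, d=(M1−M0)/(6·3)=85/936, b=Δ0−h0·(2M0+M1)/6=-1087/312
seg 1: a=-5, c=M1/2=85/104, d=(M2−M1)/(6·2)=31/312, b=Δ1−h1·(2M1+M2)/6=-161/156
seg 2: a=-3, c=M2/2=147/104, d=(M3−M2)/(6·2)=-127/156, b=Δ2−h2·(2M2+M3)/6=535/156
seg 3: a=3, c=M3/2=-361/104, d=(M4−M3)/(6·1)=361/312, b=Δ3−h3·(2M3+M4)/6=-107/156
t_q=7/2 → seg 1, τ=1/2; S=-5+-161/156·τ+85/104·τ²+31/312·τ³=-4409/832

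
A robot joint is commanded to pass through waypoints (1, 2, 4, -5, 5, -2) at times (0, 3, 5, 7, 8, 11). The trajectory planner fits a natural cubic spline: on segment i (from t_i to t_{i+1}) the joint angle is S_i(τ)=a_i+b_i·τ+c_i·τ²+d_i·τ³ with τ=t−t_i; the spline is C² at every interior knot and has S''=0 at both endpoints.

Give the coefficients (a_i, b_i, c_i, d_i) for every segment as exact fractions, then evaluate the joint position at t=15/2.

  seg 0: a=1 b=-2695/3252 c=0 d=3779/29268
  seg 1: a=2 b=4321/1626 c=3779/3252 d=-1079/1084
  seg 2: a=4 b=-7543/1626 c=-15643/3252 d=15869/6504
  seg 3: a=-5 b=1463/271 c=7991/813 d=-4250/813
  seg 4: a=5 b=7621/813 c=-4759/813 d=4759/7317
S(15/2) = -404/813

Δ: Δ0=1/3, Δ1=1, Δ2=-9/2, Δ3=10, Δ4=-7/3
row 1: diag=10, rhs=4; c'=1/5, d'=2/5
row 2: denom=8−2·1/5=38/5; d'=(-33−2·2/5)/(38/5)=-169/38
row 3: denom=6−2·5/19=104/19; d'=(87−2·-169/38)/(104/19)=911/52
row 4: denom=8−1·19/104=813/104; d'=(-74−1·911/52)/(813/104)=-9518/813
back: M4=-9518/813
back: M3=911/52−19/104·-9518/813=15982/813
back: M2=-169/38−5/19·15982/813=-15643/1626
back: M1=2/5−1/5·-15643/1626=3779/1626
M: M0=0, M1=3779/1626, M2=-15643/1626, M3=15982/813, M4=-9518/813, M5=0
seg 0: a=1, c=M0/2=0, d=(M1−M0)/(6·3)=3779/29268, b=Δ0−h0·(2M0+M1)/6=-2695/3252
seg 1: a=2, c=M1/2=3779/3252, d=(M2−M1)/(6·2)=-1079/1084, b=Δ1−h1·(2M1+M2)/6=4321/1626
seg 2: a=4, c=M2/2=-15643/3252, d=(M3−M2)/(6·2)=15869/6504, b=Δ2−h2·(2M2+M3)/6=-7543/1626
seg 3: a=-5, c=M3/2=7991/813, d=(M4−M3)/(6·1)=-4250/813, b=Δ3−h3·(2M3+M4)/6=1463/271
seg 4: a=5, c=M4/2=-4759/813, d=(M5−M4)/(6·3)=4759/7317, b=Δ4−h4·(2M4+M5)/6=7621/813
t_q=15/2 → seg 3, τ=1/2; S=-5+1463/271·τ+7991/813·τ²+-4250/813·τ³=-404/813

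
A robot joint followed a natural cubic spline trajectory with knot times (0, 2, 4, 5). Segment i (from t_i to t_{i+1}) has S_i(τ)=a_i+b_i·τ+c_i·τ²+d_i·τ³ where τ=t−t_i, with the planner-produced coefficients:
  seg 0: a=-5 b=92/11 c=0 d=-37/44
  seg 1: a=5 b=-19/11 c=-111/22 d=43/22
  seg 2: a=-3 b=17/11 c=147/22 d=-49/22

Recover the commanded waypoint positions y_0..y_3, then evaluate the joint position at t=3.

y_0=-5 y_1=5 y_2=-3 y_3=3
S(3) = 2/11

y_0 = S_0(0) = a_0 = -5
y_1 = S_1(0) = a_1 = 5
y_2 = S_2(0) = a_2 = -3
y_3 = S_2(1) = 3
t_q=3 is in segment 1 (τ=1); S_1(τ)=2/11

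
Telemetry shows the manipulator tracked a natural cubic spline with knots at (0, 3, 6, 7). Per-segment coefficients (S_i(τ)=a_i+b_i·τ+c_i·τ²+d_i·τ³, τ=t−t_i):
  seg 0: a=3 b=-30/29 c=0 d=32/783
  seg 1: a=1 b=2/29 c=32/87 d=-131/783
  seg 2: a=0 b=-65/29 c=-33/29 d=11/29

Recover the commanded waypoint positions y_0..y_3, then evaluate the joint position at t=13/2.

y_0 = S_0(0) = a_0 = 3
y_1 = S_1(0) = a_1 = 1
y_2 = S_2(0) = a_2 = 0
y_3 = S_2(1) = -3
t_q=13/2 is in segment 2 (τ=1/2); S_2(τ)=-315/232

y_0=3 y_1=1 y_2=0 y_3=-3
S(13/2) = -315/232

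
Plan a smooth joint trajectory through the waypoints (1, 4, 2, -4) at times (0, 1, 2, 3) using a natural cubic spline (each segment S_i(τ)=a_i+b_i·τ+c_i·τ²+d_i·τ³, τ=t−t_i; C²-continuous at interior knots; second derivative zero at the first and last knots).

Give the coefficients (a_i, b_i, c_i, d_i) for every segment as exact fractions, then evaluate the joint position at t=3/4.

  seg 0: a=1 b=61/15 c=0 d=-16/15
  seg 1: a=4 b=13/15 c=-16/5 d=1/3
  seg 2: a=2 b=-68/15 c=-11/5 d=11/15
S(3/4) = 18/5

Δ: Δ0=3, Δ1=-2, Δ2=-6
row 1: diag=4, rhs=-30; c'=1/4, d'=-15/2
row 2: denom=4−1·1/4=15/4; d'=(-24−1·-15/2)/(15/4)=-22/5
back: M2=-22/5
back: M1=-15/2−1/4·-22/5=-32/5
M: M0=0, M1=-32/5, M2=-22/5, M3=0
seg 0: a=1, c=M0/2=0, d=(M1−M0)/(6·1)=-16/15, b=Δ0−h0·(2M0+M1)/6=61/15
seg 1: a=4, c=M1/2=-16/5, d=(M2−M1)/(6·1)=1/3, b=Δ1−h1·(2M1+M2)/6=13/15
seg 2: a=2, c=M2/2=-11/5, d=(M3−M2)/(6·1)=11/15, b=Δ2−h2·(2M2+M3)/6=-68/15
t_q=3/4 → seg 0, τ=3/4; S=1+61/15·τ+0·τ²+-16/15·τ³=18/5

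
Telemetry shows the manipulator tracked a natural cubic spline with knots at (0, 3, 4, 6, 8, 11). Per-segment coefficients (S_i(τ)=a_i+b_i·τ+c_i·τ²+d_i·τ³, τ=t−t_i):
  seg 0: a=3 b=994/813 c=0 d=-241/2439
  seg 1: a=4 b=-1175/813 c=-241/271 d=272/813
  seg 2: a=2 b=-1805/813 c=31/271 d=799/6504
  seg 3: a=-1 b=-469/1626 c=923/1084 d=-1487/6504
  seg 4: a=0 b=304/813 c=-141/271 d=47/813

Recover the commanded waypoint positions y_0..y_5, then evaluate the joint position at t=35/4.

y_0 = S_0(0) = a_0 = 3
y_1 = S_1(0) = a_1 = 4
y_2 = S_2(0) = a_2 = 2
y_3 = S_3(0) = a_3 = -1
y_4 = S_4(0) = a_4 = 0
y_5 = S_4(3) = -2
t_q=35/4 is in segment 4 (τ=3/4); S_4(τ)=211/17344

y_0=3 y_1=4 y_2=2 y_3=-1 y_4=0 y_5=-2
S(35/4) = 211/17344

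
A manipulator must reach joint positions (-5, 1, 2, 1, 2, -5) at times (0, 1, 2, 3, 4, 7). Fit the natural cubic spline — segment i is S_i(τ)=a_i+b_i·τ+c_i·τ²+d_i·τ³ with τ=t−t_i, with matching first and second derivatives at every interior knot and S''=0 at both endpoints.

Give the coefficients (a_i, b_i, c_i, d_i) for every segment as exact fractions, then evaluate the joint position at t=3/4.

  seg 0: a=-5 b=9290/1299 c=0 d=-1496/1299
  seg 1: a=1 b=4802/1299 c=-1496/433 d=985/1299
  seg 2: a=2 b=-1219/1299 c=-511/433 d=1453/1299
  seg 3: a=1 b=74/1299 c=942/433 d=-1601/1299
  seg 4: a=2 b=923/1299 c=-659/433 d=659/3897
S(3/4) = -423/3464

Δ: Δ0=6, Δ1=1, Δ2=-1, Δ3=1, Δ4=-7/3
row 1: diag=4, rhs=-30; c'=1/4, d'=-15/2
row 2: denom=4−1·1/4=15/4; d'=(-12−1·-15/2)/(15/4)=-6/5
row 3: denom=4−1·4/15=56/15; d'=(12−1·-6/5)/(56/15)=99/28
row 4: denom=8−1·15/56=433/56; d'=(-20−1·99/28)/(433/56)=-1318/433
back: M4=-1318/433
back: M3=99/28−15/56·-1318/433=1884/433
back: M2=-6/5−4/15·1884/433=-1022/433
back: M1=-15/2−1/4·-1022/433=-2992/433
M: M0=0, M1=-2992/433, M2=-1022/433, M3=1884/433, M4=-1318/433, M5=0
seg 0: a=-5, c=M0/2=0, d=(M1−M0)/(6·1)=-1496/1299, b=Δ0−h0·(2M0+M1)/6=9290/1299
seg 1: a=1, c=M1/2=-1496/433, d=(M2−M1)/(6·1)=985/1299, b=Δ1−h1·(2M1+M2)/6=4802/1299
seg 2: a=2, c=M2/2=-511/433, d=(M3−M2)/(6·1)=1453/1299, b=Δ2−h2·(2M2+M3)/6=-1219/1299
seg 3: a=1, c=M3/2=942/433, d=(M4−M3)/(6·1)=-1601/1299, b=Δ3−h3·(2M3+M4)/6=74/1299
seg 4: a=2, c=M4/2=-659/433, d=(M5−M4)/(6·3)=659/3897, b=Δ4−h4·(2M4+M5)/6=923/1299
t_q=3/4 → seg 0, τ=3/4; S=-5+9290/1299·τ+0·τ²+-1496/1299·τ³=-423/3464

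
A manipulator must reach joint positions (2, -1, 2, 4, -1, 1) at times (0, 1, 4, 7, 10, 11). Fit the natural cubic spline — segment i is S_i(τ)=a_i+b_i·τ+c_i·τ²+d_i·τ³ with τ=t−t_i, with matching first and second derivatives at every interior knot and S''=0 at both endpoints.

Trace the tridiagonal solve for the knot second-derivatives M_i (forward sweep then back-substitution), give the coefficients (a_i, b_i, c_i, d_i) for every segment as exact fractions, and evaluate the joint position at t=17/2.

Δ: Δ0=-3, Δ1=1, Δ2=2/3, Δ3=-5/3, Δ4=2
row 1: diag=8, rhs=24; c'=3/8, d'=3
row 2: denom=12−3·3/8=87/8; d'=(-2−3·3)/(87/8)=-88/87
row 3: denom=12−3·8/29=324/29; d'=(-14−3·-88/87)/(324/29)=-53/54
row 4: denom=8−3·29/108=259/36; d'=(22−3·-53/54)/(259/36)=898/259
back: M4=898/259
back: M3=-53/54−29/108·898/259=-1486/777
back: M2=-88/87−8/29·-1486/777=-376/777
back: M1=3−3/8·-376/777=824/259
M: M0=0, M1=824/259, M2=-376/777, M3=-1486/777, M4=898/259, M5=0
seg 0: a=2, c=M0/2=0, d=(M1−M0)/(6·1)=412/777, b=Δ0−h0·(2M0+M1)/6=-2743/777
seg 1: a=-1, c=M1/2=412/259, d=(M2−M1)/(6·3)=-1424/6993, b=Δ1−h1·(2M1+M2)/6=-1507/777
seg 2: a=2, c=M2/2=-188/777, d=(M3−M2)/(6·3)=-5/63, b=Δ2−h2·(2M2+M3)/6=1637/777
seg 3: a=4, c=M3/2=-743/777, d=(M4−M3)/(6·3)=2090/6993, b=Δ3−h3·(2M3+M4)/6=-1156/777
seg 4: a=-1, c=M4/2=449/259, d=(M5−M4)/(6·1)=-449/777, b=Δ4−h4·(2M4+M5)/6=656/777
t_q=17/2 → seg 3, τ=3/2; S=4+-1156/777·τ+-743/777·τ²+2090/6993·τ³=162/259

  seg 0: a=2 b=-2743/777 c=0 d=412/777
  seg 1: a=-1 b=-1507/777 c=412/259 d=-1424/6993
  seg 2: a=2 b=1637/777 c=-188/777 d=-5/63
  seg 3: a=4 b=-1156/777 c=-743/777 d=2090/6993
  seg 4: a=-1 b=656/777 c=449/259 d=-449/777
S(17/2) = 162/259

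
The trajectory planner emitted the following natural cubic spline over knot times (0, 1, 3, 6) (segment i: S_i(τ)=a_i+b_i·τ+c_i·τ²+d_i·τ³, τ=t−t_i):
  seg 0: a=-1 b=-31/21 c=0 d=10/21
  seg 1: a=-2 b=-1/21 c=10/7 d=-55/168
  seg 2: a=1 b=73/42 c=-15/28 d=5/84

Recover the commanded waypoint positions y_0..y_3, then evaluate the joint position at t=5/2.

y_0=-1 y_1=-2 y_2=1 y_3=3
S(5/2) = 17/448

y_0 = S_0(0) = a_0 = -1
y_1 = S_1(0) = a_1 = -2
y_2 = S_2(0) = a_2 = 1
y_3 = S_2(3) = 3
t_q=5/2 is in segment 1 (τ=3/2); S_1(τ)=17/448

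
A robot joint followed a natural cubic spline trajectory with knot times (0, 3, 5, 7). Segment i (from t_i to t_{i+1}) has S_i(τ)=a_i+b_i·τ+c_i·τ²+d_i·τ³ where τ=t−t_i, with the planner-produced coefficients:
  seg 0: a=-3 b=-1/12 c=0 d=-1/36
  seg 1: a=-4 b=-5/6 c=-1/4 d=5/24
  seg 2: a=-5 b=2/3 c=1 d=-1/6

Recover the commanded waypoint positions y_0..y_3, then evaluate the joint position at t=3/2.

y_0=-3 y_1=-4 y_2=-5 y_3=-1
S(3/2) = -103/32

y_0 = S_0(0) = a_0 = -3
y_1 = S_1(0) = a_1 = -4
y_2 = S_2(0) = a_2 = -5
y_3 = S_2(2) = -1
t_q=3/2 is in segment 0 (τ=3/2); S_0(τ)=-103/32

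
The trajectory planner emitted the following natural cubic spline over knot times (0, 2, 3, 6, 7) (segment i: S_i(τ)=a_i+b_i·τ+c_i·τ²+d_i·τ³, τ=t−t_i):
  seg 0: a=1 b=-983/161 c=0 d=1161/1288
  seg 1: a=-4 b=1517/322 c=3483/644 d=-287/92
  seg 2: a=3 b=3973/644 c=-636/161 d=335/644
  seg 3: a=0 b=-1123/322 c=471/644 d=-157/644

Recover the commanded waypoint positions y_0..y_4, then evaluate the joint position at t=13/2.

y_0=1 y_1=-4 y_2=3 y_3=0 y_4=-3
S(13/2) = -8199/5152

y_0 = S_0(0) = a_0 = 1
y_1 = S_1(0) = a_1 = -4
y_2 = S_2(0) = a_2 = 3
y_3 = S_3(0) = a_3 = 0
y_4 = S_3(1) = -3
t_q=13/2 is in segment 3 (τ=1/2); S_3(τ)=-8199/5152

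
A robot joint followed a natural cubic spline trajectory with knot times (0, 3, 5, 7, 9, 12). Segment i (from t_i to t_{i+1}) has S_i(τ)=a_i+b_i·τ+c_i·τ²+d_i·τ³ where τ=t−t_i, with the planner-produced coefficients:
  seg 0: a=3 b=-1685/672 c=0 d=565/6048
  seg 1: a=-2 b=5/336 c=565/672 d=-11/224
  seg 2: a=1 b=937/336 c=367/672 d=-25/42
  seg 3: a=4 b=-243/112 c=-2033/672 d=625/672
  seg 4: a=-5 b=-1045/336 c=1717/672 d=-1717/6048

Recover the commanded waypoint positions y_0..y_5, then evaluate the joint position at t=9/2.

y_0 = S_0(0) = a_0 = 3
y_1 = S_1(0) = a_1 = -2
y_2 = S_2(0) = a_2 = 1
y_3 = S_3(0) = a_3 = 4
y_4 = S_4(0) = a_4 = -5
y_5 = S_4(3) = 1
t_q=9/2 is in segment 1 (τ=3/2); S_1(τ)=-451/1792

y_0=3 y_1=-2 y_2=1 y_3=4 y_4=-5 y_5=1
S(9/2) = -451/1792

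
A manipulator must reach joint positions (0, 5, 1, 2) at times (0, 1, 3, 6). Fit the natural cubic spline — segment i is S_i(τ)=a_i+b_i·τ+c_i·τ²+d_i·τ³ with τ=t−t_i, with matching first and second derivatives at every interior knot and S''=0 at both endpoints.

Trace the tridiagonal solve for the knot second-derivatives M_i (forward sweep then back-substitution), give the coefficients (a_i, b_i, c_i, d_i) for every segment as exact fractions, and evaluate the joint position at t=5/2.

Δ: Δ0=5, Δ1=-2, Δ2=1/3
row 1: diag=6, rhs=-42; c'=1/3, d'=-7
row 2: denom=10−2·1/3=28/3; d'=(14−2·-7)/(28/3)=3
back: M2=3
back: M1=-7−1/3·3=-8
M: M0=0, M1=-8, M2=3, M3=0
seg 0: a=0, c=M0/2=0, d=(M1−M0)/(6·1)=-4/3, b=Δ0−h0·(2M0+M1)/6=19/3
seg 1: a=5, c=M1/2=-4, d=(M2−M1)/(6·2)=11/12, b=Δ1−h1·(2M1+M2)/6=7/3
seg 2: a=1, c=M2/2=3/2, d=(M3−M2)/(6·3)=-1/6, b=Δ2−h2·(2M2+M3)/6=-8/3
t_q=5/2 → seg 1, τ=3/2; S=5+7/3·τ+-4·τ²+11/12·τ³=83/32

  seg 0: a=0 b=19/3 c=0 d=-4/3
  seg 1: a=5 b=7/3 c=-4 d=11/12
  seg 2: a=1 b=-8/3 c=3/2 d=-1/6
S(5/2) = 83/32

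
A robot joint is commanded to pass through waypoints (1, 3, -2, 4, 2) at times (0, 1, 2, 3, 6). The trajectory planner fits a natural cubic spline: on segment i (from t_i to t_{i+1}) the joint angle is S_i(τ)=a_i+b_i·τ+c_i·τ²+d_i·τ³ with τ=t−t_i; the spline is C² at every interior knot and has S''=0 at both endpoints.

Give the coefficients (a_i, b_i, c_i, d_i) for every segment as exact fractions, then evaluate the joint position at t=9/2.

  seg 0: a=1 b=1631/348 c=0 d=-935/348
  seg 1: a=3 b=-587/174 c=-935/116 d=2239/348
  seg 2: a=-2 b=-67/348 c=326/29 d=-1757/348
  seg 3: a=4 b=1243/174 c=-453/116 d=151/348
S(9/2) = 6861/928

Δ: Δ0=2, Δ1=-5, Δ2=6, Δ3=-2/3
row 1: diag=4, rhs=-42; c'=1/4, d'=-21/2
row 2: denom=4−1·1/4=15/4; d'=(66−1·-21/2)/(15/4)=102/5
row 3: denom=8−1·4/15=116/15; d'=(-40−1·102/5)/(116/15)=-453/58
back: M3=-453/58
back: M2=102/5−4/15·-453/58=652/29
back: M1=-21/2−1/4·652/29=-935/58
M: M0=0, M1=-935/58, M2=652/29, M3=-453/58, M4=0
seg 0: a=1, c=M0/2=0, d=(M1−M0)/(6·1)=-935/348, b=Δ0−h0·(2M0+M1)/6=1631/348
seg 1: a=3, c=M1/2=-935/116, d=(M2−M1)/(6·1)=2239/348, b=Δ1−h1·(2M1+M2)/6=-587/174
seg 2: a=-2, c=M2/2=326/29, d=(M3−M2)/(6·1)=-1757/348, b=Δ2−h2·(2M2+M3)/6=-67/348
seg 3: a=4, c=M3/2=-453/116, d=(M4−M3)/(6·3)=151/348, b=Δ3−h3·(2M3+M4)/6=1243/174
t_q=9/2 → seg 3, τ=3/2; S=4+1243/174·τ+-453/116·τ²+151/348·τ³=6861/928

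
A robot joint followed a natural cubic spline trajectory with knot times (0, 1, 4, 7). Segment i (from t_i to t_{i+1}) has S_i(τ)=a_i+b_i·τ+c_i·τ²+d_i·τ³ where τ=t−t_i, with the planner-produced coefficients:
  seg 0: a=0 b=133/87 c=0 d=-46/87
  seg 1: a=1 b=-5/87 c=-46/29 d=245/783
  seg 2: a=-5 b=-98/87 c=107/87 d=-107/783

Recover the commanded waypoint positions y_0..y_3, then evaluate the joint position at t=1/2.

y_0 = S_0(0) = a_0 = 0
y_1 = S_1(0) = a_1 = 1
y_2 = S_2(0) = a_2 = -5
y_3 = S_2(3) = -1
t_q=1/2 is in segment 0 (τ=1/2); S_0(τ)=81/116

y_0=0 y_1=1 y_2=-5 y_3=-1
S(1/2) = 81/116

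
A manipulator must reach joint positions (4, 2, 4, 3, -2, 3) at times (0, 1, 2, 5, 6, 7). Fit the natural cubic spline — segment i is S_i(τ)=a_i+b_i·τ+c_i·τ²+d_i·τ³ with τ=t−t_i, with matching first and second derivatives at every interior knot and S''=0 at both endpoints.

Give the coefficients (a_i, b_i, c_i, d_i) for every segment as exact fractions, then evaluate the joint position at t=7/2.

  seg 0: a=4 b=-7405/2451 c=0 d=2503/2451
  seg 1: a=2 b=104/2451 c=2503/817 d=-2711/2451
  seg 2: a=4 b=6989/2451 c=-208/817 d=-46/171
  seg 3: a=3 b=-14557/2451 c=-2186/817 d=8860/2451
  seg 4: a=-2 b=-1093/2451 c=6674/817 d=-6674/2451
S(7/2) = 1169/172

Δ: Δ0=-2, Δ1=2, Δ2=-1/3, Δ3=-5, Δ4=5
row 1: diag=4, rhs=24; c'=1/4, d'=6
row 2: denom=8−1·1/4=31/4; d'=(-14−1·6)/(31/4)=-80/31
row 3: denom=8−3·12/31=212/31; d'=(-28−3·-80/31)/(212/31)=-157/53
row 4: denom=4−1·31/212=817/212; d'=(60−1·-157/53)/(817/212)=13348/817
back: M4=13348/817
back: M3=-157/53−31/212·13348/817=-4372/817
back: M2=-80/31−12/31·-4372/817=-416/817
back: M1=6−1/4·-416/817=5006/817
M: M0=0, M1=5006/817, M2=-416/817, M3=-4372/817, M4=13348/817, M5=0
seg 0: a=4, c=M0/2=0, d=(M1−M0)/(6·1)=2503/2451, b=Δ0−h0·(2M0+M1)/6=-7405/2451
seg 1: a=2, c=M1/2=2503/817, d=(M2−M1)/(6·1)=-2711/2451, b=Δ1−h1·(2M1+M2)/6=104/2451
seg 2: a=4, c=M2/2=-208/817, d=(M3−M2)/(6·3)=-46/171, b=Δ2−h2·(2M2+M3)/6=6989/2451
seg 3: a=3, c=M3/2=-2186/817, d=(M4−M3)/(6·1)=8860/2451, b=Δ3−h3·(2M3+M4)/6=-14557/2451
seg 4: a=-2, c=M4/2=6674/817, d=(M5−M4)/(6·1)=-6674/2451, b=Δ4−h4·(2M4+M5)/6=-1093/2451
t_q=7/2 → seg 2, τ=3/2; S=4+6989/2451·τ+-208/817·τ²+-46/171·τ³=1169/172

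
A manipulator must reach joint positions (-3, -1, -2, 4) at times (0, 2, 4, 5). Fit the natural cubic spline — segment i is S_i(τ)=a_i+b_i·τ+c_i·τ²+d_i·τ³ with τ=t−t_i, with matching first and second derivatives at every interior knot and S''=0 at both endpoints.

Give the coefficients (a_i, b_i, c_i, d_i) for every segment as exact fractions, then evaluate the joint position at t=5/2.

Δ: Δ0=1, Δ1=-1/2, Δ2=6
row 1: diag=8, rhs=-9; c'=1/4, d'=-9/8
row 2: denom=6−2·1/4=11/2; d'=(39−2·-9/8)/(11/2)=15/2
back: M2=15/2
back: M1=-9/8−1/4·15/2=-3
M: M0=0, M1=-3, M2=15/2, M3=0
seg 0: a=-3, c=M0/2=0, d=(M1−M0)/(6·2)=-1/4, b=Δ0−h0·(2M0+M1)/6=2
seg 1: a=-1, c=M1/2=-3/2, d=(M2−M1)/(6·2)=7/8, b=Δ1−h1·(2M1+M2)/6=-1
seg 2: a=-2, c=M2/2=15/4, d=(M3−M2)/(6·1)=-5/4, b=Δ2−h2·(2M2+M3)/6=7/2
t_q=5/2 → seg 1, τ=1/2; S=-1+-1·τ+-3/2·τ²+7/8·τ³=-113/64

  seg 0: a=-3 b=2 c=0 d=-1/4
  seg 1: a=-1 b=-1 c=-3/2 d=7/8
  seg 2: a=-2 b=7/2 c=15/4 d=-5/4
S(5/2) = -113/64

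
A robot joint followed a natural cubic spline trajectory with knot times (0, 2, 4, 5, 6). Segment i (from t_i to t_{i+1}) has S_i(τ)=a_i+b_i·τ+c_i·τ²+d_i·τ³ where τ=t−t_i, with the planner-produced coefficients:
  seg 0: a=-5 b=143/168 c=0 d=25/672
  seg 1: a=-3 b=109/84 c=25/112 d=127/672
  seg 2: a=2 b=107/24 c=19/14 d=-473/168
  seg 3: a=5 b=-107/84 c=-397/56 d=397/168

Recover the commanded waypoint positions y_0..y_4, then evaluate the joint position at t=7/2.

y_0 = S_0(0) = a_0 = -5
y_1 = S_1(0) = a_1 = -3
y_2 = S_2(0) = a_2 = 2
y_3 = S_3(0) = a_3 = 5
y_4 = S_3(1) = -1
t_q=7/2 is in segment 1 (τ=3/2); S_1(τ)=155/1792

y_0=-5 y_1=-3 y_2=2 y_3=5 y_4=-1
S(7/2) = 155/1792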